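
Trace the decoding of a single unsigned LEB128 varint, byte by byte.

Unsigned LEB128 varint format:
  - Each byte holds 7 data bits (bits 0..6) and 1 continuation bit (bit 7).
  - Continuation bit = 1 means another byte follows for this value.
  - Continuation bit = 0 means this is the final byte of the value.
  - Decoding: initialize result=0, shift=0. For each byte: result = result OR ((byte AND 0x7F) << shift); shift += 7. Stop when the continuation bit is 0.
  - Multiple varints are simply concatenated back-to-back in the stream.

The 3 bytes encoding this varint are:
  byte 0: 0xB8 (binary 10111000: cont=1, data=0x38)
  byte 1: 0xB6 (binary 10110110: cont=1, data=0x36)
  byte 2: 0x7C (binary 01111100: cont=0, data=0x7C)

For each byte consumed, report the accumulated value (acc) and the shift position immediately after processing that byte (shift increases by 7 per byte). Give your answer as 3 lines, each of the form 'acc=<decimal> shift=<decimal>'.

Answer: acc=56 shift=7
acc=6968 shift=14
acc=2038584 shift=21

Derivation:
byte 0=0xB8: payload=0x38=56, contrib = 56<<0 = 56; acc -> 56, shift -> 7
byte 1=0xB6: payload=0x36=54, contrib = 54<<7 = 6912; acc -> 6968, shift -> 14
byte 2=0x7C: payload=0x7C=124, contrib = 124<<14 = 2031616; acc -> 2038584, shift -> 21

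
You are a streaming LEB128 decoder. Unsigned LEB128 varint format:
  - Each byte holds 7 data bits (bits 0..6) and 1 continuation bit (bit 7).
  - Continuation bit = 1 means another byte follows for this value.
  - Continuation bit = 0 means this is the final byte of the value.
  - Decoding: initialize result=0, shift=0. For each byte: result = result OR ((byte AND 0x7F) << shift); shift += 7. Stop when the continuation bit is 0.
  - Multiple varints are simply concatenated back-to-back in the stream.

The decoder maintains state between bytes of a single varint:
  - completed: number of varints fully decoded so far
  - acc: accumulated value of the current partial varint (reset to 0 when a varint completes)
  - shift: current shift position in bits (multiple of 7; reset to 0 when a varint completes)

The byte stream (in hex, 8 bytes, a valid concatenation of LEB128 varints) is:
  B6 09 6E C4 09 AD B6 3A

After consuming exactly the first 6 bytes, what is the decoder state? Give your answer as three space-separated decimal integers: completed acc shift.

byte[0]=0xB6 cont=1 payload=0x36: acc |= 54<<0 -> completed=0 acc=54 shift=7
byte[1]=0x09 cont=0 payload=0x09: varint #1 complete (value=1206); reset -> completed=1 acc=0 shift=0
byte[2]=0x6E cont=0 payload=0x6E: varint #2 complete (value=110); reset -> completed=2 acc=0 shift=0
byte[3]=0xC4 cont=1 payload=0x44: acc |= 68<<0 -> completed=2 acc=68 shift=7
byte[4]=0x09 cont=0 payload=0x09: varint #3 complete (value=1220); reset -> completed=3 acc=0 shift=0
byte[5]=0xAD cont=1 payload=0x2D: acc |= 45<<0 -> completed=3 acc=45 shift=7

Answer: 3 45 7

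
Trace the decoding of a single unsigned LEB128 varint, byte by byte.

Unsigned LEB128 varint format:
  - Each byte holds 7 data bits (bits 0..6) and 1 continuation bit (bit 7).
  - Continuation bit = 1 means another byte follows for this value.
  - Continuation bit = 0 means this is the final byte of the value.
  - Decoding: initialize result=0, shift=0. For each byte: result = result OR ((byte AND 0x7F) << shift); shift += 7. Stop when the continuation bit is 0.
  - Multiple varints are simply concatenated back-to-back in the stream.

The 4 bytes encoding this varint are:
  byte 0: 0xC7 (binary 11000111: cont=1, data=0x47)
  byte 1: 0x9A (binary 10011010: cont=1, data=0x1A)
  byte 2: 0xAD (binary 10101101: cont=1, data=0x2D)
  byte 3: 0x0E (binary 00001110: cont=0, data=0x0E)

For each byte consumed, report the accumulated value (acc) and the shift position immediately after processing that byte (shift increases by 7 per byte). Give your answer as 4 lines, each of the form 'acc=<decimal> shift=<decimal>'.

Answer: acc=71 shift=7
acc=3399 shift=14
acc=740679 shift=21
acc=30100807 shift=28

Derivation:
byte 0=0xC7: payload=0x47=71, contrib = 71<<0 = 71; acc -> 71, shift -> 7
byte 1=0x9A: payload=0x1A=26, contrib = 26<<7 = 3328; acc -> 3399, shift -> 14
byte 2=0xAD: payload=0x2D=45, contrib = 45<<14 = 737280; acc -> 740679, shift -> 21
byte 3=0x0E: payload=0x0E=14, contrib = 14<<21 = 29360128; acc -> 30100807, shift -> 28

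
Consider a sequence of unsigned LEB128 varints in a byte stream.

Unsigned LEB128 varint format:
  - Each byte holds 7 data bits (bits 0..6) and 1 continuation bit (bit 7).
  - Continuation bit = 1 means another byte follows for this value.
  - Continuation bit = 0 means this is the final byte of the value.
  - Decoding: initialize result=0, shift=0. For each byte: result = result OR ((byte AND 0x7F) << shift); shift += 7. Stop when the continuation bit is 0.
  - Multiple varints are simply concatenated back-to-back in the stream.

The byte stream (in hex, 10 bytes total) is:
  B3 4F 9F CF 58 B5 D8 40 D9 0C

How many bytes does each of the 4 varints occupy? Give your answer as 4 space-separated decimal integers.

Answer: 2 3 3 2

Derivation:
  byte[0]=0xB3 cont=1 payload=0x33=51: acc |= 51<<0 -> acc=51 shift=7
  byte[1]=0x4F cont=0 payload=0x4F=79: acc |= 79<<7 -> acc=10163 shift=14 [end]
Varint 1: bytes[0:2] = B3 4F -> value 10163 (2 byte(s))
  byte[2]=0x9F cont=1 payload=0x1F=31: acc |= 31<<0 -> acc=31 shift=7
  byte[3]=0xCF cont=1 payload=0x4F=79: acc |= 79<<7 -> acc=10143 shift=14
  byte[4]=0x58 cont=0 payload=0x58=88: acc |= 88<<14 -> acc=1451935 shift=21 [end]
Varint 2: bytes[2:5] = 9F CF 58 -> value 1451935 (3 byte(s))
  byte[5]=0xB5 cont=1 payload=0x35=53: acc |= 53<<0 -> acc=53 shift=7
  byte[6]=0xD8 cont=1 payload=0x58=88: acc |= 88<<7 -> acc=11317 shift=14
  byte[7]=0x40 cont=0 payload=0x40=64: acc |= 64<<14 -> acc=1059893 shift=21 [end]
Varint 3: bytes[5:8] = B5 D8 40 -> value 1059893 (3 byte(s))
  byte[8]=0xD9 cont=1 payload=0x59=89: acc |= 89<<0 -> acc=89 shift=7
  byte[9]=0x0C cont=0 payload=0x0C=12: acc |= 12<<7 -> acc=1625 shift=14 [end]
Varint 4: bytes[8:10] = D9 0C -> value 1625 (2 byte(s))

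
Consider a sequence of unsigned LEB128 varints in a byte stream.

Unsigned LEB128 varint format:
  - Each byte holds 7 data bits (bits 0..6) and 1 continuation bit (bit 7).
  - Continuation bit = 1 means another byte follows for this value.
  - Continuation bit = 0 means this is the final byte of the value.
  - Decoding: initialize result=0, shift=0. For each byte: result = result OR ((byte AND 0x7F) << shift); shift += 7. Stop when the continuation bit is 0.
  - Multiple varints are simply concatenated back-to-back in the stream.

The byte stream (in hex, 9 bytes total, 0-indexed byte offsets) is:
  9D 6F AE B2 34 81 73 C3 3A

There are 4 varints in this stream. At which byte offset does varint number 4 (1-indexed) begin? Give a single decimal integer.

Answer: 7

Derivation:
  byte[0]=0x9D cont=1 payload=0x1D=29: acc |= 29<<0 -> acc=29 shift=7
  byte[1]=0x6F cont=0 payload=0x6F=111: acc |= 111<<7 -> acc=14237 shift=14 [end]
Varint 1: bytes[0:2] = 9D 6F -> value 14237 (2 byte(s))
  byte[2]=0xAE cont=1 payload=0x2E=46: acc |= 46<<0 -> acc=46 shift=7
  byte[3]=0xB2 cont=1 payload=0x32=50: acc |= 50<<7 -> acc=6446 shift=14
  byte[4]=0x34 cont=0 payload=0x34=52: acc |= 52<<14 -> acc=858414 shift=21 [end]
Varint 2: bytes[2:5] = AE B2 34 -> value 858414 (3 byte(s))
  byte[5]=0x81 cont=1 payload=0x01=1: acc |= 1<<0 -> acc=1 shift=7
  byte[6]=0x73 cont=0 payload=0x73=115: acc |= 115<<7 -> acc=14721 shift=14 [end]
Varint 3: bytes[5:7] = 81 73 -> value 14721 (2 byte(s))
  byte[7]=0xC3 cont=1 payload=0x43=67: acc |= 67<<0 -> acc=67 shift=7
  byte[8]=0x3A cont=0 payload=0x3A=58: acc |= 58<<7 -> acc=7491 shift=14 [end]
Varint 4: bytes[7:9] = C3 3A -> value 7491 (2 byte(s))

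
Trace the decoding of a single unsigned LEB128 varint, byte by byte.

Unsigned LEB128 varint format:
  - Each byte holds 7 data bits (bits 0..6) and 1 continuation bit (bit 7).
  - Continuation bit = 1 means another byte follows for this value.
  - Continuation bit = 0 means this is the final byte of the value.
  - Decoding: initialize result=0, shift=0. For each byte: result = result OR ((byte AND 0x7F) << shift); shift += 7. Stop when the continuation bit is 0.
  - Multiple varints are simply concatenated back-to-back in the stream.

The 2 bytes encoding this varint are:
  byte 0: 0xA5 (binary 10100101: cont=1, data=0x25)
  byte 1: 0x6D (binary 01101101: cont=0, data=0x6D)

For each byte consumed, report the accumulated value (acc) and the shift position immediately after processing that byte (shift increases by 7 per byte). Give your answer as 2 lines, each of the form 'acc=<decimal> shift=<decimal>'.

byte 0=0xA5: payload=0x25=37, contrib = 37<<0 = 37; acc -> 37, shift -> 7
byte 1=0x6D: payload=0x6D=109, contrib = 109<<7 = 13952; acc -> 13989, shift -> 14

Answer: acc=37 shift=7
acc=13989 shift=14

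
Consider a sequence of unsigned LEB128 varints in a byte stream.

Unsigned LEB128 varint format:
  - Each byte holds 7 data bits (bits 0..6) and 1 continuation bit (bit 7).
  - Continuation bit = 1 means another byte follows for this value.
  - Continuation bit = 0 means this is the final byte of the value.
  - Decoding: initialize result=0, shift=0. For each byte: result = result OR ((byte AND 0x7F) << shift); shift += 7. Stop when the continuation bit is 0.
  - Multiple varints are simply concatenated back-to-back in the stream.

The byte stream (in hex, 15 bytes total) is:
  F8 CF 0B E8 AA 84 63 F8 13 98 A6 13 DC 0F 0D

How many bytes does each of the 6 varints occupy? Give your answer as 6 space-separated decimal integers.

Answer: 3 4 2 3 2 1

Derivation:
  byte[0]=0xF8 cont=1 payload=0x78=120: acc |= 120<<0 -> acc=120 shift=7
  byte[1]=0xCF cont=1 payload=0x4F=79: acc |= 79<<7 -> acc=10232 shift=14
  byte[2]=0x0B cont=0 payload=0x0B=11: acc |= 11<<14 -> acc=190456 shift=21 [end]
Varint 1: bytes[0:3] = F8 CF 0B -> value 190456 (3 byte(s))
  byte[3]=0xE8 cont=1 payload=0x68=104: acc |= 104<<0 -> acc=104 shift=7
  byte[4]=0xAA cont=1 payload=0x2A=42: acc |= 42<<7 -> acc=5480 shift=14
  byte[5]=0x84 cont=1 payload=0x04=4: acc |= 4<<14 -> acc=71016 shift=21
  byte[6]=0x63 cont=0 payload=0x63=99: acc |= 99<<21 -> acc=207689064 shift=28 [end]
Varint 2: bytes[3:7] = E8 AA 84 63 -> value 207689064 (4 byte(s))
  byte[7]=0xF8 cont=1 payload=0x78=120: acc |= 120<<0 -> acc=120 shift=7
  byte[8]=0x13 cont=0 payload=0x13=19: acc |= 19<<7 -> acc=2552 shift=14 [end]
Varint 3: bytes[7:9] = F8 13 -> value 2552 (2 byte(s))
  byte[9]=0x98 cont=1 payload=0x18=24: acc |= 24<<0 -> acc=24 shift=7
  byte[10]=0xA6 cont=1 payload=0x26=38: acc |= 38<<7 -> acc=4888 shift=14
  byte[11]=0x13 cont=0 payload=0x13=19: acc |= 19<<14 -> acc=316184 shift=21 [end]
Varint 4: bytes[9:12] = 98 A6 13 -> value 316184 (3 byte(s))
  byte[12]=0xDC cont=1 payload=0x5C=92: acc |= 92<<0 -> acc=92 shift=7
  byte[13]=0x0F cont=0 payload=0x0F=15: acc |= 15<<7 -> acc=2012 shift=14 [end]
Varint 5: bytes[12:14] = DC 0F -> value 2012 (2 byte(s))
  byte[14]=0x0D cont=0 payload=0x0D=13: acc |= 13<<0 -> acc=13 shift=7 [end]
Varint 6: bytes[14:15] = 0D -> value 13 (1 byte(s))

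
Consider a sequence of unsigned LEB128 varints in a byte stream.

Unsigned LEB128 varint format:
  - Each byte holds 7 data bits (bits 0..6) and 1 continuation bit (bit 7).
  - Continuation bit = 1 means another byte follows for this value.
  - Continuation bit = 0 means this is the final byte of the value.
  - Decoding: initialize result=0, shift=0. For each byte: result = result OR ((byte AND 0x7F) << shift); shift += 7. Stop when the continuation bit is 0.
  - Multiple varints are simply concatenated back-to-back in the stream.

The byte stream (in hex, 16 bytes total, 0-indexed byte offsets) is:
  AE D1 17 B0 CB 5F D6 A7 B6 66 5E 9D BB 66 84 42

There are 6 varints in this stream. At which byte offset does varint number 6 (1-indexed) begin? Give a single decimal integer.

  byte[0]=0xAE cont=1 payload=0x2E=46: acc |= 46<<0 -> acc=46 shift=7
  byte[1]=0xD1 cont=1 payload=0x51=81: acc |= 81<<7 -> acc=10414 shift=14
  byte[2]=0x17 cont=0 payload=0x17=23: acc |= 23<<14 -> acc=387246 shift=21 [end]
Varint 1: bytes[0:3] = AE D1 17 -> value 387246 (3 byte(s))
  byte[3]=0xB0 cont=1 payload=0x30=48: acc |= 48<<0 -> acc=48 shift=7
  byte[4]=0xCB cont=1 payload=0x4B=75: acc |= 75<<7 -> acc=9648 shift=14
  byte[5]=0x5F cont=0 payload=0x5F=95: acc |= 95<<14 -> acc=1566128 shift=21 [end]
Varint 2: bytes[3:6] = B0 CB 5F -> value 1566128 (3 byte(s))
  byte[6]=0xD6 cont=1 payload=0x56=86: acc |= 86<<0 -> acc=86 shift=7
  byte[7]=0xA7 cont=1 payload=0x27=39: acc |= 39<<7 -> acc=5078 shift=14
  byte[8]=0xB6 cont=1 payload=0x36=54: acc |= 54<<14 -> acc=889814 shift=21
  byte[9]=0x66 cont=0 payload=0x66=102: acc |= 102<<21 -> acc=214799318 shift=28 [end]
Varint 3: bytes[6:10] = D6 A7 B6 66 -> value 214799318 (4 byte(s))
  byte[10]=0x5E cont=0 payload=0x5E=94: acc |= 94<<0 -> acc=94 shift=7 [end]
Varint 4: bytes[10:11] = 5E -> value 94 (1 byte(s))
  byte[11]=0x9D cont=1 payload=0x1D=29: acc |= 29<<0 -> acc=29 shift=7
  byte[12]=0xBB cont=1 payload=0x3B=59: acc |= 59<<7 -> acc=7581 shift=14
  byte[13]=0x66 cont=0 payload=0x66=102: acc |= 102<<14 -> acc=1678749 shift=21 [end]
Varint 5: bytes[11:14] = 9D BB 66 -> value 1678749 (3 byte(s))
  byte[14]=0x84 cont=1 payload=0x04=4: acc |= 4<<0 -> acc=4 shift=7
  byte[15]=0x42 cont=0 payload=0x42=66: acc |= 66<<7 -> acc=8452 shift=14 [end]
Varint 6: bytes[14:16] = 84 42 -> value 8452 (2 byte(s))

Answer: 14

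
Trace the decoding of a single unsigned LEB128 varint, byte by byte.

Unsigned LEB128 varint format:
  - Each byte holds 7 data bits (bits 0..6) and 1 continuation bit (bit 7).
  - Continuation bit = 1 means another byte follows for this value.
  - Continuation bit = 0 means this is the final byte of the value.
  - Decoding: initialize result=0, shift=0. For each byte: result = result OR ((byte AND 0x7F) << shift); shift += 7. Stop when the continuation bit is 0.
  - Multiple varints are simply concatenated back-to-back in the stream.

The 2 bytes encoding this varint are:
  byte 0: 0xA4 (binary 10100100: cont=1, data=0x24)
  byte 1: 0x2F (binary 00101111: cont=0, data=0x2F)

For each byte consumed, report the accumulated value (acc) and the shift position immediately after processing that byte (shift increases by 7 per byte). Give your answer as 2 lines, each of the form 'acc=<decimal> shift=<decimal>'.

byte 0=0xA4: payload=0x24=36, contrib = 36<<0 = 36; acc -> 36, shift -> 7
byte 1=0x2F: payload=0x2F=47, contrib = 47<<7 = 6016; acc -> 6052, shift -> 14

Answer: acc=36 shift=7
acc=6052 shift=14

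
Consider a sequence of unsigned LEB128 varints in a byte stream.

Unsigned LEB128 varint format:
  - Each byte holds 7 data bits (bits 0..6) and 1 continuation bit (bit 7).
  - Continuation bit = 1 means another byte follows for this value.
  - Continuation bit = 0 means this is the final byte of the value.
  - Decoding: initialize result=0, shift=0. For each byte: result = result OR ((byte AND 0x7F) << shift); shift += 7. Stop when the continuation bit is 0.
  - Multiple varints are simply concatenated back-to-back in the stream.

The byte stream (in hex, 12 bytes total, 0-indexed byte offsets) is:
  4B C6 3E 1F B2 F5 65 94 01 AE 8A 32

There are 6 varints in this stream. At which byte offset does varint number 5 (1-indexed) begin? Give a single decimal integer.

Answer: 7

Derivation:
  byte[0]=0x4B cont=0 payload=0x4B=75: acc |= 75<<0 -> acc=75 shift=7 [end]
Varint 1: bytes[0:1] = 4B -> value 75 (1 byte(s))
  byte[1]=0xC6 cont=1 payload=0x46=70: acc |= 70<<0 -> acc=70 shift=7
  byte[2]=0x3E cont=0 payload=0x3E=62: acc |= 62<<7 -> acc=8006 shift=14 [end]
Varint 2: bytes[1:3] = C6 3E -> value 8006 (2 byte(s))
  byte[3]=0x1F cont=0 payload=0x1F=31: acc |= 31<<0 -> acc=31 shift=7 [end]
Varint 3: bytes[3:4] = 1F -> value 31 (1 byte(s))
  byte[4]=0xB2 cont=1 payload=0x32=50: acc |= 50<<0 -> acc=50 shift=7
  byte[5]=0xF5 cont=1 payload=0x75=117: acc |= 117<<7 -> acc=15026 shift=14
  byte[6]=0x65 cont=0 payload=0x65=101: acc |= 101<<14 -> acc=1669810 shift=21 [end]
Varint 4: bytes[4:7] = B2 F5 65 -> value 1669810 (3 byte(s))
  byte[7]=0x94 cont=1 payload=0x14=20: acc |= 20<<0 -> acc=20 shift=7
  byte[8]=0x01 cont=0 payload=0x01=1: acc |= 1<<7 -> acc=148 shift=14 [end]
Varint 5: bytes[7:9] = 94 01 -> value 148 (2 byte(s))
  byte[9]=0xAE cont=1 payload=0x2E=46: acc |= 46<<0 -> acc=46 shift=7
  byte[10]=0x8A cont=1 payload=0x0A=10: acc |= 10<<7 -> acc=1326 shift=14
  byte[11]=0x32 cont=0 payload=0x32=50: acc |= 50<<14 -> acc=820526 shift=21 [end]
Varint 6: bytes[9:12] = AE 8A 32 -> value 820526 (3 byte(s))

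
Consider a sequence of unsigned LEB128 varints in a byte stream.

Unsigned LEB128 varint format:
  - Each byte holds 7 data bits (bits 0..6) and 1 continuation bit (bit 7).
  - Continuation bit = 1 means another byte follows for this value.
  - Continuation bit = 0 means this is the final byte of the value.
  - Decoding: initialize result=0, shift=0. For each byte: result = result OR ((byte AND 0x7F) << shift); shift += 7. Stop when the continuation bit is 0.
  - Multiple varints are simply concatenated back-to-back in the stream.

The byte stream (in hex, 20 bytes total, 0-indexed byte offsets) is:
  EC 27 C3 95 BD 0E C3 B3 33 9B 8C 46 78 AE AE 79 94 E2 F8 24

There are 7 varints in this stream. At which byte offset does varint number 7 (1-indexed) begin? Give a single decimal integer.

Answer: 16

Derivation:
  byte[0]=0xEC cont=1 payload=0x6C=108: acc |= 108<<0 -> acc=108 shift=7
  byte[1]=0x27 cont=0 payload=0x27=39: acc |= 39<<7 -> acc=5100 shift=14 [end]
Varint 1: bytes[0:2] = EC 27 -> value 5100 (2 byte(s))
  byte[2]=0xC3 cont=1 payload=0x43=67: acc |= 67<<0 -> acc=67 shift=7
  byte[3]=0x95 cont=1 payload=0x15=21: acc |= 21<<7 -> acc=2755 shift=14
  byte[4]=0xBD cont=1 payload=0x3D=61: acc |= 61<<14 -> acc=1002179 shift=21
  byte[5]=0x0E cont=0 payload=0x0E=14: acc |= 14<<21 -> acc=30362307 shift=28 [end]
Varint 2: bytes[2:6] = C3 95 BD 0E -> value 30362307 (4 byte(s))
  byte[6]=0xC3 cont=1 payload=0x43=67: acc |= 67<<0 -> acc=67 shift=7
  byte[7]=0xB3 cont=1 payload=0x33=51: acc |= 51<<7 -> acc=6595 shift=14
  byte[8]=0x33 cont=0 payload=0x33=51: acc |= 51<<14 -> acc=842179 shift=21 [end]
Varint 3: bytes[6:9] = C3 B3 33 -> value 842179 (3 byte(s))
  byte[9]=0x9B cont=1 payload=0x1B=27: acc |= 27<<0 -> acc=27 shift=7
  byte[10]=0x8C cont=1 payload=0x0C=12: acc |= 12<<7 -> acc=1563 shift=14
  byte[11]=0x46 cont=0 payload=0x46=70: acc |= 70<<14 -> acc=1148443 shift=21 [end]
Varint 4: bytes[9:12] = 9B 8C 46 -> value 1148443 (3 byte(s))
  byte[12]=0x78 cont=0 payload=0x78=120: acc |= 120<<0 -> acc=120 shift=7 [end]
Varint 5: bytes[12:13] = 78 -> value 120 (1 byte(s))
  byte[13]=0xAE cont=1 payload=0x2E=46: acc |= 46<<0 -> acc=46 shift=7
  byte[14]=0xAE cont=1 payload=0x2E=46: acc |= 46<<7 -> acc=5934 shift=14
  byte[15]=0x79 cont=0 payload=0x79=121: acc |= 121<<14 -> acc=1988398 shift=21 [end]
Varint 6: bytes[13:16] = AE AE 79 -> value 1988398 (3 byte(s))
  byte[16]=0x94 cont=1 payload=0x14=20: acc |= 20<<0 -> acc=20 shift=7
  byte[17]=0xE2 cont=1 payload=0x62=98: acc |= 98<<7 -> acc=12564 shift=14
  byte[18]=0xF8 cont=1 payload=0x78=120: acc |= 120<<14 -> acc=1978644 shift=21
  byte[19]=0x24 cont=0 payload=0x24=36: acc |= 36<<21 -> acc=77476116 shift=28 [end]
Varint 7: bytes[16:20] = 94 E2 F8 24 -> value 77476116 (4 byte(s))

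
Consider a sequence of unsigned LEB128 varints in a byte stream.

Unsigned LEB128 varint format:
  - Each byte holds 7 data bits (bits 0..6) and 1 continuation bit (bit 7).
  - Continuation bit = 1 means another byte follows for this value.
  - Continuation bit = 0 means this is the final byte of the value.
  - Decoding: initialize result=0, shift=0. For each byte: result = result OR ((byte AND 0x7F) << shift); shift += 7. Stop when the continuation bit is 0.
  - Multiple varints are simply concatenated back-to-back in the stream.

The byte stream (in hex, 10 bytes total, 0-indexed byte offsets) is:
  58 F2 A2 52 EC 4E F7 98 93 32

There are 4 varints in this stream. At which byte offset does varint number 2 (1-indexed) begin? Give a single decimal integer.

Answer: 1

Derivation:
  byte[0]=0x58 cont=0 payload=0x58=88: acc |= 88<<0 -> acc=88 shift=7 [end]
Varint 1: bytes[0:1] = 58 -> value 88 (1 byte(s))
  byte[1]=0xF2 cont=1 payload=0x72=114: acc |= 114<<0 -> acc=114 shift=7
  byte[2]=0xA2 cont=1 payload=0x22=34: acc |= 34<<7 -> acc=4466 shift=14
  byte[3]=0x52 cont=0 payload=0x52=82: acc |= 82<<14 -> acc=1347954 shift=21 [end]
Varint 2: bytes[1:4] = F2 A2 52 -> value 1347954 (3 byte(s))
  byte[4]=0xEC cont=1 payload=0x6C=108: acc |= 108<<0 -> acc=108 shift=7
  byte[5]=0x4E cont=0 payload=0x4E=78: acc |= 78<<7 -> acc=10092 shift=14 [end]
Varint 3: bytes[4:6] = EC 4E -> value 10092 (2 byte(s))
  byte[6]=0xF7 cont=1 payload=0x77=119: acc |= 119<<0 -> acc=119 shift=7
  byte[7]=0x98 cont=1 payload=0x18=24: acc |= 24<<7 -> acc=3191 shift=14
  byte[8]=0x93 cont=1 payload=0x13=19: acc |= 19<<14 -> acc=314487 shift=21
  byte[9]=0x32 cont=0 payload=0x32=50: acc |= 50<<21 -> acc=105172087 shift=28 [end]
Varint 4: bytes[6:10] = F7 98 93 32 -> value 105172087 (4 byte(s))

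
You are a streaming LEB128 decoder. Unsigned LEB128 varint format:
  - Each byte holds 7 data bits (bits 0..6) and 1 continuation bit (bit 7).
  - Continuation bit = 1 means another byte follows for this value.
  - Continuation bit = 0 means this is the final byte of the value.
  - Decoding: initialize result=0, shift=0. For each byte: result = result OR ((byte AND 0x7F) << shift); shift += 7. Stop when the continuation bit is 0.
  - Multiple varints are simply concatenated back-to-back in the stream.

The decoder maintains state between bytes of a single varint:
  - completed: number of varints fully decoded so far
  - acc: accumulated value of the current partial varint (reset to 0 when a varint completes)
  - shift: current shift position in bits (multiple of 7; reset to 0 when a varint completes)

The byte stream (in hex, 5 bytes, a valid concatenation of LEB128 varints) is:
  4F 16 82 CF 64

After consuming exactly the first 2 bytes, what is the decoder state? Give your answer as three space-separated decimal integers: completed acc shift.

byte[0]=0x4F cont=0 payload=0x4F: varint #1 complete (value=79); reset -> completed=1 acc=0 shift=0
byte[1]=0x16 cont=0 payload=0x16: varint #2 complete (value=22); reset -> completed=2 acc=0 shift=0

Answer: 2 0 0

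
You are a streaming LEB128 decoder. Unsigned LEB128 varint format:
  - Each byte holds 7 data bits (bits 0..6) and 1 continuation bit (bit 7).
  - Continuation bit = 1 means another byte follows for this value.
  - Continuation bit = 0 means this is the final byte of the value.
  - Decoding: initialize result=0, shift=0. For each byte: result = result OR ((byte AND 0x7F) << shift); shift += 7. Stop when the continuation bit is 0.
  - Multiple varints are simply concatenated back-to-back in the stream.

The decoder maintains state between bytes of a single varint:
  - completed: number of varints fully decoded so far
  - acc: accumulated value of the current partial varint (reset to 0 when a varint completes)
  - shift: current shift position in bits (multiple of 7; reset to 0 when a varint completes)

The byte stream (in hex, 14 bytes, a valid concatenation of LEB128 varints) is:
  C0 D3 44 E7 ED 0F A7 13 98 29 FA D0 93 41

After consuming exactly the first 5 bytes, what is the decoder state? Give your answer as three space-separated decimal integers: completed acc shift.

byte[0]=0xC0 cont=1 payload=0x40: acc |= 64<<0 -> completed=0 acc=64 shift=7
byte[1]=0xD3 cont=1 payload=0x53: acc |= 83<<7 -> completed=0 acc=10688 shift=14
byte[2]=0x44 cont=0 payload=0x44: varint #1 complete (value=1124800); reset -> completed=1 acc=0 shift=0
byte[3]=0xE7 cont=1 payload=0x67: acc |= 103<<0 -> completed=1 acc=103 shift=7
byte[4]=0xED cont=1 payload=0x6D: acc |= 109<<7 -> completed=1 acc=14055 shift=14

Answer: 1 14055 14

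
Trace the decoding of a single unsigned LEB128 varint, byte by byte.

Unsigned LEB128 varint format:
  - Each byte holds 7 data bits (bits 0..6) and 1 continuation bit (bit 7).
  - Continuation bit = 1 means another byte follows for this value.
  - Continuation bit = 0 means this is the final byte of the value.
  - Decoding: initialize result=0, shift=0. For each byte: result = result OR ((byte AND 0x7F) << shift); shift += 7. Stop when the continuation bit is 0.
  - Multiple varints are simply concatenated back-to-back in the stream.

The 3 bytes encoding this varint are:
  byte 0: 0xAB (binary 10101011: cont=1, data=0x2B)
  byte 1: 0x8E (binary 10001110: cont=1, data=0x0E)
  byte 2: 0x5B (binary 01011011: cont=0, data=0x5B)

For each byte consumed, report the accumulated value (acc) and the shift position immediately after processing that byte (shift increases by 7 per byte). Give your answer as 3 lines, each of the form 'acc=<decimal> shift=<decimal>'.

Answer: acc=43 shift=7
acc=1835 shift=14
acc=1492779 shift=21

Derivation:
byte 0=0xAB: payload=0x2B=43, contrib = 43<<0 = 43; acc -> 43, shift -> 7
byte 1=0x8E: payload=0x0E=14, contrib = 14<<7 = 1792; acc -> 1835, shift -> 14
byte 2=0x5B: payload=0x5B=91, contrib = 91<<14 = 1490944; acc -> 1492779, shift -> 21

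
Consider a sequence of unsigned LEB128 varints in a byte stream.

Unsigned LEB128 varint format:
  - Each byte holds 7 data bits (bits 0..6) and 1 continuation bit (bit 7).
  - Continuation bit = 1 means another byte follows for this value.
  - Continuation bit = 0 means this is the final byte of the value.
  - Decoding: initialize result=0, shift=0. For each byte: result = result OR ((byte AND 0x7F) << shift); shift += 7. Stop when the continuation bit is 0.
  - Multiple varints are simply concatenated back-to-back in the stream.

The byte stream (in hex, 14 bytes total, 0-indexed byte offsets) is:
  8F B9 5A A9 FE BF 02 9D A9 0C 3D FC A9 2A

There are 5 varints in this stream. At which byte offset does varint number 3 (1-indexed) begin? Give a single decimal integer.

  byte[0]=0x8F cont=1 payload=0x0F=15: acc |= 15<<0 -> acc=15 shift=7
  byte[1]=0xB9 cont=1 payload=0x39=57: acc |= 57<<7 -> acc=7311 shift=14
  byte[2]=0x5A cont=0 payload=0x5A=90: acc |= 90<<14 -> acc=1481871 shift=21 [end]
Varint 1: bytes[0:3] = 8F B9 5A -> value 1481871 (3 byte(s))
  byte[3]=0xA9 cont=1 payload=0x29=41: acc |= 41<<0 -> acc=41 shift=7
  byte[4]=0xFE cont=1 payload=0x7E=126: acc |= 126<<7 -> acc=16169 shift=14
  byte[5]=0xBF cont=1 payload=0x3F=63: acc |= 63<<14 -> acc=1048361 shift=21
  byte[6]=0x02 cont=0 payload=0x02=2: acc |= 2<<21 -> acc=5242665 shift=28 [end]
Varint 2: bytes[3:7] = A9 FE BF 02 -> value 5242665 (4 byte(s))
  byte[7]=0x9D cont=1 payload=0x1D=29: acc |= 29<<0 -> acc=29 shift=7
  byte[8]=0xA9 cont=1 payload=0x29=41: acc |= 41<<7 -> acc=5277 shift=14
  byte[9]=0x0C cont=0 payload=0x0C=12: acc |= 12<<14 -> acc=201885 shift=21 [end]
Varint 3: bytes[7:10] = 9D A9 0C -> value 201885 (3 byte(s))
  byte[10]=0x3D cont=0 payload=0x3D=61: acc |= 61<<0 -> acc=61 shift=7 [end]
Varint 4: bytes[10:11] = 3D -> value 61 (1 byte(s))
  byte[11]=0xFC cont=1 payload=0x7C=124: acc |= 124<<0 -> acc=124 shift=7
  byte[12]=0xA9 cont=1 payload=0x29=41: acc |= 41<<7 -> acc=5372 shift=14
  byte[13]=0x2A cont=0 payload=0x2A=42: acc |= 42<<14 -> acc=693500 shift=21 [end]
Varint 5: bytes[11:14] = FC A9 2A -> value 693500 (3 byte(s))

Answer: 7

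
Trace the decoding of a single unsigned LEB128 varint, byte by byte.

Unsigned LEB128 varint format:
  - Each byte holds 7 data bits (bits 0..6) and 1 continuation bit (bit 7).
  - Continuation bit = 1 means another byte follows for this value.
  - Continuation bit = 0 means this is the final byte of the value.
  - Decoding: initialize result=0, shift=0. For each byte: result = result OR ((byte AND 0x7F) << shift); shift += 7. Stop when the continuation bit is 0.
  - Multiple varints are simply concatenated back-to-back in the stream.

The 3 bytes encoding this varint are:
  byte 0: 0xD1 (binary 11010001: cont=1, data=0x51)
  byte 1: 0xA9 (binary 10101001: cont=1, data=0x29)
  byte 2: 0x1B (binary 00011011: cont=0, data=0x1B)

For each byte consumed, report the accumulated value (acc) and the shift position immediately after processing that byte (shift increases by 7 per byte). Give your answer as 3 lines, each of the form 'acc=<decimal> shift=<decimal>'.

Answer: acc=81 shift=7
acc=5329 shift=14
acc=447697 shift=21

Derivation:
byte 0=0xD1: payload=0x51=81, contrib = 81<<0 = 81; acc -> 81, shift -> 7
byte 1=0xA9: payload=0x29=41, contrib = 41<<7 = 5248; acc -> 5329, shift -> 14
byte 2=0x1B: payload=0x1B=27, contrib = 27<<14 = 442368; acc -> 447697, shift -> 21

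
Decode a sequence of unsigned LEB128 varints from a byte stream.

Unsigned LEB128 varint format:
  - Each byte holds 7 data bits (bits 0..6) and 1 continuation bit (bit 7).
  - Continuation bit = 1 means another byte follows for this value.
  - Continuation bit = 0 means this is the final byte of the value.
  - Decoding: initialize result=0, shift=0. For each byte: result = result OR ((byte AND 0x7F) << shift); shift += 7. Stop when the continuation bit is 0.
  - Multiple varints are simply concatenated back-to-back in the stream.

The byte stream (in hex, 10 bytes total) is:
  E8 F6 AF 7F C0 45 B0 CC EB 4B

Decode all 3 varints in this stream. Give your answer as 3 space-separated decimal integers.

  byte[0]=0xE8 cont=1 payload=0x68=104: acc |= 104<<0 -> acc=104 shift=7
  byte[1]=0xF6 cont=1 payload=0x76=118: acc |= 118<<7 -> acc=15208 shift=14
  byte[2]=0xAF cont=1 payload=0x2F=47: acc |= 47<<14 -> acc=785256 shift=21
  byte[3]=0x7F cont=0 payload=0x7F=127: acc |= 127<<21 -> acc=267123560 shift=28 [end]
Varint 1: bytes[0:4] = E8 F6 AF 7F -> value 267123560 (4 byte(s))
  byte[4]=0xC0 cont=1 payload=0x40=64: acc |= 64<<0 -> acc=64 shift=7
  byte[5]=0x45 cont=0 payload=0x45=69: acc |= 69<<7 -> acc=8896 shift=14 [end]
Varint 2: bytes[4:6] = C0 45 -> value 8896 (2 byte(s))
  byte[6]=0xB0 cont=1 payload=0x30=48: acc |= 48<<0 -> acc=48 shift=7
  byte[7]=0xCC cont=1 payload=0x4C=76: acc |= 76<<7 -> acc=9776 shift=14
  byte[8]=0xEB cont=1 payload=0x6B=107: acc |= 107<<14 -> acc=1762864 shift=21
  byte[9]=0x4B cont=0 payload=0x4B=75: acc |= 75<<21 -> acc=159049264 shift=28 [end]
Varint 3: bytes[6:10] = B0 CC EB 4B -> value 159049264 (4 byte(s))

Answer: 267123560 8896 159049264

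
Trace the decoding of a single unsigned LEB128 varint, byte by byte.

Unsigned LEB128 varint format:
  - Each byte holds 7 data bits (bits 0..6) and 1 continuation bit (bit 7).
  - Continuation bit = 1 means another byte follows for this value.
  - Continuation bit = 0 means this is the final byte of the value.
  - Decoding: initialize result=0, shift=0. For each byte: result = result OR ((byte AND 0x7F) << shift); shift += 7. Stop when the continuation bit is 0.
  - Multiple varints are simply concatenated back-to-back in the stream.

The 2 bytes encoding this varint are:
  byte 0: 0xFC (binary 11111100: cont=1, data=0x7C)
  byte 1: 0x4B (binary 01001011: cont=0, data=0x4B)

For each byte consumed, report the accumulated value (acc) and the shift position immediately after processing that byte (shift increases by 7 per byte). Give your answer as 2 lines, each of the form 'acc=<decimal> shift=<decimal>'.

Answer: acc=124 shift=7
acc=9724 shift=14

Derivation:
byte 0=0xFC: payload=0x7C=124, contrib = 124<<0 = 124; acc -> 124, shift -> 7
byte 1=0x4B: payload=0x4B=75, contrib = 75<<7 = 9600; acc -> 9724, shift -> 14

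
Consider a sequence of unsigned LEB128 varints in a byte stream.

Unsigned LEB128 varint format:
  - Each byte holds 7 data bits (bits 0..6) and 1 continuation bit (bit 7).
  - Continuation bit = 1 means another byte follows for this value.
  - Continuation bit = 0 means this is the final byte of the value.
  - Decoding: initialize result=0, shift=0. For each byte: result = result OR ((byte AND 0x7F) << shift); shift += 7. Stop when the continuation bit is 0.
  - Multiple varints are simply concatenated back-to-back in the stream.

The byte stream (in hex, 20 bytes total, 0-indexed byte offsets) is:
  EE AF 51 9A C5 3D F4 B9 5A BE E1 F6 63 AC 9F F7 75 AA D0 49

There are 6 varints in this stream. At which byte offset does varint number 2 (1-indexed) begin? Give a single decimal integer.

Answer: 3

Derivation:
  byte[0]=0xEE cont=1 payload=0x6E=110: acc |= 110<<0 -> acc=110 shift=7
  byte[1]=0xAF cont=1 payload=0x2F=47: acc |= 47<<7 -> acc=6126 shift=14
  byte[2]=0x51 cont=0 payload=0x51=81: acc |= 81<<14 -> acc=1333230 shift=21 [end]
Varint 1: bytes[0:3] = EE AF 51 -> value 1333230 (3 byte(s))
  byte[3]=0x9A cont=1 payload=0x1A=26: acc |= 26<<0 -> acc=26 shift=7
  byte[4]=0xC5 cont=1 payload=0x45=69: acc |= 69<<7 -> acc=8858 shift=14
  byte[5]=0x3D cont=0 payload=0x3D=61: acc |= 61<<14 -> acc=1008282 shift=21 [end]
Varint 2: bytes[3:6] = 9A C5 3D -> value 1008282 (3 byte(s))
  byte[6]=0xF4 cont=1 payload=0x74=116: acc |= 116<<0 -> acc=116 shift=7
  byte[7]=0xB9 cont=1 payload=0x39=57: acc |= 57<<7 -> acc=7412 shift=14
  byte[8]=0x5A cont=0 payload=0x5A=90: acc |= 90<<14 -> acc=1481972 shift=21 [end]
Varint 3: bytes[6:9] = F4 B9 5A -> value 1481972 (3 byte(s))
  byte[9]=0xBE cont=1 payload=0x3E=62: acc |= 62<<0 -> acc=62 shift=7
  byte[10]=0xE1 cont=1 payload=0x61=97: acc |= 97<<7 -> acc=12478 shift=14
  byte[11]=0xF6 cont=1 payload=0x76=118: acc |= 118<<14 -> acc=1945790 shift=21
  byte[12]=0x63 cont=0 payload=0x63=99: acc |= 99<<21 -> acc=209563838 shift=28 [end]
Varint 4: bytes[9:13] = BE E1 F6 63 -> value 209563838 (4 byte(s))
  byte[13]=0xAC cont=1 payload=0x2C=44: acc |= 44<<0 -> acc=44 shift=7
  byte[14]=0x9F cont=1 payload=0x1F=31: acc |= 31<<7 -> acc=4012 shift=14
  byte[15]=0xF7 cont=1 payload=0x77=119: acc |= 119<<14 -> acc=1953708 shift=21
  byte[16]=0x75 cont=0 payload=0x75=117: acc |= 117<<21 -> acc=247320492 shift=28 [end]
Varint 5: bytes[13:17] = AC 9F F7 75 -> value 247320492 (4 byte(s))
  byte[17]=0xAA cont=1 payload=0x2A=42: acc |= 42<<0 -> acc=42 shift=7
  byte[18]=0xD0 cont=1 payload=0x50=80: acc |= 80<<7 -> acc=10282 shift=14
  byte[19]=0x49 cont=0 payload=0x49=73: acc |= 73<<14 -> acc=1206314 shift=21 [end]
Varint 6: bytes[17:20] = AA D0 49 -> value 1206314 (3 byte(s))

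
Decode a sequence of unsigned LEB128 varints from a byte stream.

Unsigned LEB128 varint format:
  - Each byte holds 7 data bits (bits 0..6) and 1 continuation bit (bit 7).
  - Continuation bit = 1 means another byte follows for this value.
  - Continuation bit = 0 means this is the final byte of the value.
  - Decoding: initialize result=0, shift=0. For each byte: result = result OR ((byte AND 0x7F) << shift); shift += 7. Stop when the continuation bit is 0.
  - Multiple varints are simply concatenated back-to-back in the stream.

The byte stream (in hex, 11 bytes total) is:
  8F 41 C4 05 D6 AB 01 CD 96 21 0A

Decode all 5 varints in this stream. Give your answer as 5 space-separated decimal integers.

Answer: 8335 708 21974 543565 10

Derivation:
  byte[0]=0x8F cont=1 payload=0x0F=15: acc |= 15<<0 -> acc=15 shift=7
  byte[1]=0x41 cont=0 payload=0x41=65: acc |= 65<<7 -> acc=8335 shift=14 [end]
Varint 1: bytes[0:2] = 8F 41 -> value 8335 (2 byte(s))
  byte[2]=0xC4 cont=1 payload=0x44=68: acc |= 68<<0 -> acc=68 shift=7
  byte[3]=0x05 cont=0 payload=0x05=5: acc |= 5<<7 -> acc=708 shift=14 [end]
Varint 2: bytes[2:4] = C4 05 -> value 708 (2 byte(s))
  byte[4]=0xD6 cont=1 payload=0x56=86: acc |= 86<<0 -> acc=86 shift=7
  byte[5]=0xAB cont=1 payload=0x2B=43: acc |= 43<<7 -> acc=5590 shift=14
  byte[6]=0x01 cont=0 payload=0x01=1: acc |= 1<<14 -> acc=21974 shift=21 [end]
Varint 3: bytes[4:7] = D6 AB 01 -> value 21974 (3 byte(s))
  byte[7]=0xCD cont=1 payload=0x4D=77: acc |= 77<<0 -> acc=77 shift=7
  byte[8]=0x96 cont=1 payload=0x16=22: acc |= 22<<7 -> acc=2893 shift=14
  byte[9]=0x21 cont=0 payload=0x21=33: acc |= 33<<14 -> acc=543565 shift=21 [end]
Varint 4: bytes[7:10] = CD 96 21 -> value 543565 (3 byte(s))
  byte[10]=0x0A cont=0 payload=0x0A=10: acc |= 10<<0 -> acc=10 shift=7 [end]
Varint 5: bytes[10:11] = 0A -> value 10 (1 byte(s))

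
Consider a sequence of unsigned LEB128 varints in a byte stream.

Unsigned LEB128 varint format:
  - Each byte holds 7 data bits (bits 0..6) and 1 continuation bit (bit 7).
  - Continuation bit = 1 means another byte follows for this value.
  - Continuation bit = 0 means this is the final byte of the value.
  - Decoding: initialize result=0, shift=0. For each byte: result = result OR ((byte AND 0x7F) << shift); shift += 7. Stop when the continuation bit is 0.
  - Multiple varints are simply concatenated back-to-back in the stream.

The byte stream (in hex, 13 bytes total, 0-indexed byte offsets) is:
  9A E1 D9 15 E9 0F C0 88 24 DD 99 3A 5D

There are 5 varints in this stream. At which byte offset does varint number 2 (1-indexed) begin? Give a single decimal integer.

  byte[0]=0x9A cont=1 payload=0x1A=26: acc |= 26<<0 -> acc=26 shift=7
  byte[1]=0xE1 cont=1 payload=0x61=97: acc |= 97<<7 -> acc=12442 shift=14
  byte[2]=0xD9 cont=1 payload=0x59=89: acc |= 89<<14 -> acc=1470618 shift=21
  byte[3]=0x15 cont=0 payload=0x15=21: acc |= 21<<21 -> acc=45510810 shift=28 [end]
Varint 1: bytes[0:4] = 9A E1 D9 15 -> value 45510810 (4 byte(s))
  byte[4]=0xE9 cont=1 payload=0x69=105: acc |= 105<<0 -> acc=105 shift=7
  byte[5]=0x0F cont=0 payload=0x0F=15: acc |= 15<<7 -> acc=2025 shift=14 [end]
Varint 2: bytes[4:6] = E9 0F -> value 2025 (2 byte(s))
  byte[6]=0xC0 cont=1 payload=0x40=64: acc |= 64<<0 -> acc=64 shift=7
  byte[7]=0x88 cont=1 payload=0x08=8: acc |= 8<<7 -> acc=1088 shift=14
  byte[8]=0x24 cont=0 payload=0x24=36: acc |= 36<<14 -> acc=590912 shift=21 [end]
Varint 3: bytes[6:9] = C0 88 24 -> value 590912 (3 byte(s))
  byte[9]=0xDD cont=1 payload=0x5D=93: acc |= 93<<0 -> acc=93 shift=7
  byte[10]=0x99 cont=1 payload=0x19=25: acc |= 25<<7 -> acc=3293 shift=14
  byte[11]=0x3A cont=0 payload=0x3A=58: acc |= 58<<14 -> acc=953565 shift=21 [end]
Varint 4: bytes[9:12] = DD 99 3A -> value 953565 (3 byte(s))
  byte[12]=0x5D cont=0 payload=0x5D=93: acc |= 93<<0 -> acc=93 shift=7 [end]
Varint 5: bytes[12:13] = 5D -> value 93 (1 byte(s))

Answer: 4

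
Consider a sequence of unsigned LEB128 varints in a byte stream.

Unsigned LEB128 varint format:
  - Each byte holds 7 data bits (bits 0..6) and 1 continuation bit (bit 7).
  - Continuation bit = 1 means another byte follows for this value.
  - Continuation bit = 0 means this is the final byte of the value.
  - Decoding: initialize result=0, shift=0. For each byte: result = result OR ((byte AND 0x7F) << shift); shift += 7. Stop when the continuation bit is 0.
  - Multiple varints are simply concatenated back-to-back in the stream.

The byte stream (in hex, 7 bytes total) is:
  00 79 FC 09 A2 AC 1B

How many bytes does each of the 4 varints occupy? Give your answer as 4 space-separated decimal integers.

  byte[0]=0x00 cont=0 payload=0x00=0: acc |= 0<<0 -> acc=0 shift=7 [end]
Varint 1: bytes[0:1] = 00 -> value 0 (1 byte(s))
  byte[1]=0x79 cont=0 payload=0x79=121: acc |= 121<<0 -> acc=121 shift=7 [end]
Varint 2: bytes[1:2] = 79 -> value 121 (1 byte(s))
  byte[2]=0xFC cont=1 payload=0x7C=124: acc |= 124<<0 -> acc=124 shift=7
  byte[3]=0x09 cont=0 payload=0x09=9: acc |= 9<<7 -> acc=1276 shift=14 [end]
Varint 3: bytes[2:4] = FC 09 -> value 1276 (2 byte(s))
  byte[4]=0xA2 cont=1 payload=0x22=34: acc |= 34<<0 -> acc=34 shift=7
  byte[5]=0xAC cont=1 payload=0x2C=44: acc |= 44<<7 -> acc=5666 shift=14
  byte[6]=0x1B cont=0 payload=0x1B=27: acc |= 27<<14 -> acc=448034 shift=21 [end]
Varint 4: bytes[4:7] = A2 AC 1B -> value 448034 (3 byte(s))

Answer: 1 1 2 3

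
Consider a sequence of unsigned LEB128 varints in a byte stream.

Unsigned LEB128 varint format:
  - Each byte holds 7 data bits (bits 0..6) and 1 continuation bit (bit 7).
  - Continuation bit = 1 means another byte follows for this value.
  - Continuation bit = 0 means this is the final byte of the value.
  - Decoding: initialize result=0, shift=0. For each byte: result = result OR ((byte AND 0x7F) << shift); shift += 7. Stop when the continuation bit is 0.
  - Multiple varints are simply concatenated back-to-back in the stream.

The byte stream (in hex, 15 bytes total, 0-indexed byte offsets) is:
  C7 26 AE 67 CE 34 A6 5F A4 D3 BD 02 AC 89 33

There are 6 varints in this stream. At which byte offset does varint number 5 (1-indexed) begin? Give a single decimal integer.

Answer: 8

Derivation:
  byte[0]=0xC7 cont=1 payload=0x47=71: acc |= 71<<0 -> acc=71 shift=7
  byte[1]=0x26 cont=0 payload=0x26=38: acc |= 38<<7 -> acc=4935 shift=14 [end]
Varint 1: bytes[0:2] = C7 26 -> value 4935 (2 byte(s))
  byte[2]=0xAE cont=1 payload=0x2E=46: acc |= 46<<0 -> acc=46 shift=7
  byte[3]=0x67 cont=0 payload=0x67=103: acc |= 103<<7 -> acc=13230 shift=14 [end]
Varint 2: bytes[2:4] = AE 67 -> value 13230 (2 byte(s))
  byte[4]=0xCE cont=1 payload=0x4E=78: acc |= 78<<0 -> acc=78 shift=7
  byte[5]=0x34 cont=0 payload=0x34=52: acc |= 52<<7 -> acc=6734 shift=14 [end]
Varint 3: bytes[4:6] = CE 34 -> value 6734 (2 byte(s))
  byte[6]=0xA6 cont=1 payload=0x26=38: acc |= 38<<0 -> acc=38 shift=7
  byte[7]=0x5F cont=0 payload=0x5F=95: acc |= 95<<7 -> acc=12198 shift=14 [end]
Varint 4: bytes[6:8] = A6 5F -> value 12198 (2 byte(s))
  byte[8]=0xA4 cont=1 payload=0x24=36: acc |= 36<<0 -> acc=36 shift=7
  byte[9]=0xD3 cont=1 payload=0x53=83: acc |= 83<<7 -> acc=10660 shift=14
  byte[10]=0xBD cont=1 payload=0x3D=61: acc |= 61<<14 -> acc=1010084 shift=21
  byte[11]=0x02 cont=0 payload=0x02=2: acc |= 2<<21 -> acc=5204388 shift=28 [end]
Varint 5: bytes[8:12] = A4 D3 BD 02 -> value 5204388 (4 byte(s))
  byte[12]=0xAC cont=1 payload=0x2C=44: acc |= 44<<0 -> acc=44 shift=7
  byte[13]=0x89 cont=1 payload=0x09=9: acc |= 9<<7 -> acc=1196 shift=14
  byte[14]=0x33 cont=0 payload=0x33=51: acc |= 51<<14 -> acc=836780 shift=21 [end]
Varint 6: bytes[12:15] = AC 89 33 -> value 836780 (3 byte(s))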